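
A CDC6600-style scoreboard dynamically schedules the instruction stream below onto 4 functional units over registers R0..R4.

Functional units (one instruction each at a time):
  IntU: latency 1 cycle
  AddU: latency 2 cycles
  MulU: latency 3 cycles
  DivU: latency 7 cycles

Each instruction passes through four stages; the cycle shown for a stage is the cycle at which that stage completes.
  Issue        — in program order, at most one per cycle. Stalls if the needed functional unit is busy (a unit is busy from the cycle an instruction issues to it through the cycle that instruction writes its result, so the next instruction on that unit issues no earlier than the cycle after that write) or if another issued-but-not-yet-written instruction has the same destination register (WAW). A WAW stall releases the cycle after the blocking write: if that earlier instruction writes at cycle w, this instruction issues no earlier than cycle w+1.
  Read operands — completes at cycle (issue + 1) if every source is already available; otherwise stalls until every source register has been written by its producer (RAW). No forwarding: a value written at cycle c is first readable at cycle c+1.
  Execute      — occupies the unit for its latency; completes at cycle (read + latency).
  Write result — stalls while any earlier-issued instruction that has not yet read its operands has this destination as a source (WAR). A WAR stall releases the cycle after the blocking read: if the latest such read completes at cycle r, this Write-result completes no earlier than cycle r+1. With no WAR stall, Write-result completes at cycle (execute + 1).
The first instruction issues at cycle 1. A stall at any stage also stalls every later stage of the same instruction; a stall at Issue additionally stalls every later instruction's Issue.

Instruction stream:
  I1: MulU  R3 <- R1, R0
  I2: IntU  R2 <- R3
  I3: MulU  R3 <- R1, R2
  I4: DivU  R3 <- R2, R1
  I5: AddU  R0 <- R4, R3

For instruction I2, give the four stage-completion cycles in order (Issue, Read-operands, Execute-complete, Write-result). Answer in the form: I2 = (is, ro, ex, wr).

c1: I1 issues→MulU
c2: I1 reads | I2 issues→IntU
c5: I1 exec-done
c6: I1 writes R3
c7: I2 reads | I3 issues→MulU
c8: I2 exec-done
c9: I2 writes R2
c10: I3 reads
c13: I3 exec-done
c14: I3 writes R3
c15: I4 issues→DivU
c16: I4 reads | I5 issues→AddU
c23: I4 exec-done
c24: I4 writes R3
c25: I5 reads
c27: I5 exec-done
c28: I5 writes R0

I2 = (2, 7, 8, 9)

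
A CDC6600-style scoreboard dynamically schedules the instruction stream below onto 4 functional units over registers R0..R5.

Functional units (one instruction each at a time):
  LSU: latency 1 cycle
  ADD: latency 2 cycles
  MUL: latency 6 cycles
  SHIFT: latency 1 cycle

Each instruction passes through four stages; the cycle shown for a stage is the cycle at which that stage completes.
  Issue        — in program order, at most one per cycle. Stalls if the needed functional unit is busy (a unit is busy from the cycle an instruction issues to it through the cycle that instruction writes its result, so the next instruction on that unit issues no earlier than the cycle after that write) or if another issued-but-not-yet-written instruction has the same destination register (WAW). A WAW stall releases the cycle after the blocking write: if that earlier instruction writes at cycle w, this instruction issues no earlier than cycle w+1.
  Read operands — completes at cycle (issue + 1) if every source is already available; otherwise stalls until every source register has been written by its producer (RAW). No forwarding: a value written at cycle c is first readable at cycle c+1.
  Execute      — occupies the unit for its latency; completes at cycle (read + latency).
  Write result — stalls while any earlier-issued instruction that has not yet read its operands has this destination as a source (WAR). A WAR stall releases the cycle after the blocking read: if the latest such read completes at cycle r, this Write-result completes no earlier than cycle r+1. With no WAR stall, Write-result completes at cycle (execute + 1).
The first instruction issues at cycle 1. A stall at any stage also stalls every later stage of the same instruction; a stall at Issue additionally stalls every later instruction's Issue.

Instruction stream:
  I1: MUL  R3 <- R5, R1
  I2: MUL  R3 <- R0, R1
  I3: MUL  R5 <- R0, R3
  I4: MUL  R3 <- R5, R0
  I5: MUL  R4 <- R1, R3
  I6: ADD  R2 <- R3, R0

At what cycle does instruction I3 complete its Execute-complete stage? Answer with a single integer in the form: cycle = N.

  I1 | 1 | 2 | 8 | 9
  I2 | 10 | 11 | 17 | 18   struct: MUL busy until I1 writes@9
  I3 | 19 | 20 | 26 | 27   struct: MUL busy until I2 writes@18
  I4 | 28 | 29 | 35 | 36   struct: MUL busy until I3 writes@27
  I5 | 37 | 38 | 44 | 45   struct: MUL busy until I4 writes@36
  I6 | 38 | 39 | 41 | 42

cycle = 26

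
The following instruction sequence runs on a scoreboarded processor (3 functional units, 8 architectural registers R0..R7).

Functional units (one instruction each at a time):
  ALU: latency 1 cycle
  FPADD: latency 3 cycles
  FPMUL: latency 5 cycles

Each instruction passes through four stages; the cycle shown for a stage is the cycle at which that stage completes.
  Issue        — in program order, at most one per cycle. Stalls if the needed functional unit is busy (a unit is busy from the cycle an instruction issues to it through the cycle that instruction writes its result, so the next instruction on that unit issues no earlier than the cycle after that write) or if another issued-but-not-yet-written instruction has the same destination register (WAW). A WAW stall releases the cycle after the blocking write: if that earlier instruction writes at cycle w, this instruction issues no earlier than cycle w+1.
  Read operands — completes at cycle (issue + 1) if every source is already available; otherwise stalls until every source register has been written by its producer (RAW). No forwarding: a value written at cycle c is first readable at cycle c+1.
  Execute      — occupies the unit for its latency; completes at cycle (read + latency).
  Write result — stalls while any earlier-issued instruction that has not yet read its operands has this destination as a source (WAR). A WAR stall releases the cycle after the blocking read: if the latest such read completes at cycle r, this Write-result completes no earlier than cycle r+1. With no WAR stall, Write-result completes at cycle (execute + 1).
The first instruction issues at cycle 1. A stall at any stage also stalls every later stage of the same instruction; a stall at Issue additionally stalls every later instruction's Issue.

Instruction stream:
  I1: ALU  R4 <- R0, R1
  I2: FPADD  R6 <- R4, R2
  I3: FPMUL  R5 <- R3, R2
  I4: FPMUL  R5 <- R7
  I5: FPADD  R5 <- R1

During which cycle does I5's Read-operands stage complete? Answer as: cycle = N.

cycle = 20

  I1 | 1 | 2 | 3 | 4
  I2 | 2 | 5 | 8 | 9   RAW R4: wait I1 write@4
  I3 | 3 | 4 | 9 | 10
  I4 | 11 | 12 | 17 | 18   struct: FPMUL busy until I3 writes@10
  I5 | 19 | 20 | 23 | 24   WAW R5: wait I4 write@18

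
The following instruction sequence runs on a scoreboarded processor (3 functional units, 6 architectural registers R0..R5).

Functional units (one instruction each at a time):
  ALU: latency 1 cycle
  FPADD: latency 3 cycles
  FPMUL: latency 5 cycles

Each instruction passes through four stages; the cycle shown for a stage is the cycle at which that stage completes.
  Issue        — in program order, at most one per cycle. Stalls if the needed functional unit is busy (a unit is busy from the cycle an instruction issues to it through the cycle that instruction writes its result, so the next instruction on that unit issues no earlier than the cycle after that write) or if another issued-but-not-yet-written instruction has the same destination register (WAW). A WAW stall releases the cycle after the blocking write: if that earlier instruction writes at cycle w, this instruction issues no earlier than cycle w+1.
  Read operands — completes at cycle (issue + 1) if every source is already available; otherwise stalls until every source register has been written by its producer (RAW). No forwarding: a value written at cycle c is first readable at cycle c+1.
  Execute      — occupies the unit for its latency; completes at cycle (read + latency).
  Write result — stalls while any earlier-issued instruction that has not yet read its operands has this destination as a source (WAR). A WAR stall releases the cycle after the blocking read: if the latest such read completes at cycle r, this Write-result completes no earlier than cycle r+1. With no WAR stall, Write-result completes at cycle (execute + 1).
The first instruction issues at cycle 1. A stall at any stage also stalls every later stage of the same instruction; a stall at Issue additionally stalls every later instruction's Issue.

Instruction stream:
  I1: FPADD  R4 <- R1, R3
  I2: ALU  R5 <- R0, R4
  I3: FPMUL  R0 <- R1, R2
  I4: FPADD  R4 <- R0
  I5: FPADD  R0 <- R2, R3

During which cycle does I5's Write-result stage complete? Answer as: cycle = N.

cycle = 21

I1: IS=1 RO=2 EX=5 WR=6
I2: IS=2 RO=7 EX=8 WR=9  [RAW R4: wait I1 write@6]
I3: IS=3 RO=4 EX=9 WR=10
I4: IS=7 RO=11 EX=14 WR=15  [struct: FPADD busy until I1 writes@6; RAW R0: wait I3 write@10]
I5: IS=16 RO=17 EX=20 WR=21  [struct: FPADD busy until I4 writes@15]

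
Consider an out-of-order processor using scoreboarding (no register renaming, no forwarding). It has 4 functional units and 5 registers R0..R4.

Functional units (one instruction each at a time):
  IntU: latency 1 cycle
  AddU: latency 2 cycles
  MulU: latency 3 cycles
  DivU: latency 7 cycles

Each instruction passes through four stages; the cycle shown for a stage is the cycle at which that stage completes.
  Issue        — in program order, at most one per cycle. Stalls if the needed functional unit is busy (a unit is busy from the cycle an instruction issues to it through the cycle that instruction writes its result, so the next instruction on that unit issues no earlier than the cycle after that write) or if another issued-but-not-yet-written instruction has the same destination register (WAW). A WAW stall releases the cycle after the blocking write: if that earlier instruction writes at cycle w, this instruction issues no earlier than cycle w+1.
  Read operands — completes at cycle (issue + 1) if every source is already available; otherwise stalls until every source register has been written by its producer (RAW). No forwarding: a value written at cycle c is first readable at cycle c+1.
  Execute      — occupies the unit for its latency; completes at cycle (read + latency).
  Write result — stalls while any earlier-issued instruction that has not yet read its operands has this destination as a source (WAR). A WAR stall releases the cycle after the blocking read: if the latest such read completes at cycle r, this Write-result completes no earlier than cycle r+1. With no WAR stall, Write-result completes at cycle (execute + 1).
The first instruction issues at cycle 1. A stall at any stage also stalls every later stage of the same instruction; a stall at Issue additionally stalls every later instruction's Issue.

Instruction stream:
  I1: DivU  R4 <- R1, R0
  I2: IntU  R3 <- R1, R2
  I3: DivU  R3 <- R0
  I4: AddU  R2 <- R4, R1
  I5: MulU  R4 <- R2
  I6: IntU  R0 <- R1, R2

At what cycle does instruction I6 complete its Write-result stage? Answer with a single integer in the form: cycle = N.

c1: I1→DivU
c2: I1 RO · I2→IntU
c3: I2 RO
c4: I2 EX
c5: I2 WR R3
c9: I1 EX
c10: I1 WR R4
c11: I3→DivU
c12: I3 RO · I4→AddU
c13: I4 RO · I5→MulU
c14: I6→IntU
c15: I4 EX
c16: I4 WR R2
c17: I5 RO · I6 RO
c18: I6 EX
c19: I3 EX · I6 WR R0
c20: I3 WR R3 · I5 EX
c21: I5 WR R4

cycle = 19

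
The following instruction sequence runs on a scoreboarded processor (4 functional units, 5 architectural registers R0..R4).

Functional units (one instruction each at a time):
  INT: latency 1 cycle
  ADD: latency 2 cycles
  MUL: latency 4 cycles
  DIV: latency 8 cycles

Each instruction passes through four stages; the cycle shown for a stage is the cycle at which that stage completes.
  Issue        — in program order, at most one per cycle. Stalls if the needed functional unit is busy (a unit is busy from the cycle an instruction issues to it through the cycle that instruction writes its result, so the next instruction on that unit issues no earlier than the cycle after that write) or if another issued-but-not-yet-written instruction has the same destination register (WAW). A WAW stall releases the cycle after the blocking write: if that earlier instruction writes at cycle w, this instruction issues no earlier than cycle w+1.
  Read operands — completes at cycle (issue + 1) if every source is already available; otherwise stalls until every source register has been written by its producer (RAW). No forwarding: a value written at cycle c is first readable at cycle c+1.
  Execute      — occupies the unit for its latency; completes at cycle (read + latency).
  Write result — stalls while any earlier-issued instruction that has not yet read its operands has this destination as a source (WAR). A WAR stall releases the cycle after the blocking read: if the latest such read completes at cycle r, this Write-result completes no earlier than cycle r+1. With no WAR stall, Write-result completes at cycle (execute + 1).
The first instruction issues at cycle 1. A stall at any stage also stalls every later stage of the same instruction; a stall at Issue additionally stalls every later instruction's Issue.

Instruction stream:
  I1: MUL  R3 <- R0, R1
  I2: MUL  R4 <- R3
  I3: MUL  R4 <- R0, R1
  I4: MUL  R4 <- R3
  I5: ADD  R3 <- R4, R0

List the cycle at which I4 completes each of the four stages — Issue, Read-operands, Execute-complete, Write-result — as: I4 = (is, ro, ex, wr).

  I1 | 1 | 2 | 6 | 7
  I2 | 8 | 9 | 13 | 14   struct: MUL busy until I1 writes@7
  I3 | 15 | 16 | 20 | 21   struct: MUL busy until I2 writes@14
  I4 | 22 | 23 | 27 | 28   struct: MUL busy until I3 writes@21
  I5 | 23 | 29 | 31 | 32   RAW R4: wait I4 write@28

I4 = (22, 23, 27, 28)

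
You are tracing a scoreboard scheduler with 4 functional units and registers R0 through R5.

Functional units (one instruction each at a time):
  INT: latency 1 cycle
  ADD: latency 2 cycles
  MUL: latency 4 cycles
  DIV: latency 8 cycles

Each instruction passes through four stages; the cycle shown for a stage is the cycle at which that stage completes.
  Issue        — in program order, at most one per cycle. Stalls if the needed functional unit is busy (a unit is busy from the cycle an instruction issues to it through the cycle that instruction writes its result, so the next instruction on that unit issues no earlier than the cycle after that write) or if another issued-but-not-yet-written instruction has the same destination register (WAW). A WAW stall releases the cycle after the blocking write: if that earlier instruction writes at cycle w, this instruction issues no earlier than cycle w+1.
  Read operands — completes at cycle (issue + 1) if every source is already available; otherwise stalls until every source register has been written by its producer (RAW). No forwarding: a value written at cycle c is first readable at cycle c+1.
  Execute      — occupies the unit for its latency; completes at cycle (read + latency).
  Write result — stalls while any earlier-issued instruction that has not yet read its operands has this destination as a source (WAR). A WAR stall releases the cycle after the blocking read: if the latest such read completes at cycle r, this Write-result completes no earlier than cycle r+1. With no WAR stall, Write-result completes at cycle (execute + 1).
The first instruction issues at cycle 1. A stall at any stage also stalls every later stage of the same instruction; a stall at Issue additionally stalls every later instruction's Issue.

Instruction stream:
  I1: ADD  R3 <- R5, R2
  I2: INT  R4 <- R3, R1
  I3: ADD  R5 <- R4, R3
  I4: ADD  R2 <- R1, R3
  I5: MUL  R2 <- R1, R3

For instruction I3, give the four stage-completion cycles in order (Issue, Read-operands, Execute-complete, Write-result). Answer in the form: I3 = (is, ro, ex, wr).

cycle 1: I1 issues→ADD
cycle 2: I1 reads; I2 issues→INT
cycle 4: I1 exec-done
cycle 5: I1 writes R3
cycle 6: I2 reads; I3 issues→ADD
cycle 7: I2 exec-done
cycle 8: I2 writes R4
cycle 9: I3 reads
cycle 11: I3 exec-done
cycle 12: I3 writes R5
cycle 13: I4 issues→ADD
cycle 14: I4 reads
cycle 16: I4 exec-done
cycle 17: I4 writes R2
cycle 18: I5 issues→MUL
cycle 19: I5 reads
cycle 23: I5 exec-done
cycle 24: I5 writes R2

I3 = (6, 9, 11, 12)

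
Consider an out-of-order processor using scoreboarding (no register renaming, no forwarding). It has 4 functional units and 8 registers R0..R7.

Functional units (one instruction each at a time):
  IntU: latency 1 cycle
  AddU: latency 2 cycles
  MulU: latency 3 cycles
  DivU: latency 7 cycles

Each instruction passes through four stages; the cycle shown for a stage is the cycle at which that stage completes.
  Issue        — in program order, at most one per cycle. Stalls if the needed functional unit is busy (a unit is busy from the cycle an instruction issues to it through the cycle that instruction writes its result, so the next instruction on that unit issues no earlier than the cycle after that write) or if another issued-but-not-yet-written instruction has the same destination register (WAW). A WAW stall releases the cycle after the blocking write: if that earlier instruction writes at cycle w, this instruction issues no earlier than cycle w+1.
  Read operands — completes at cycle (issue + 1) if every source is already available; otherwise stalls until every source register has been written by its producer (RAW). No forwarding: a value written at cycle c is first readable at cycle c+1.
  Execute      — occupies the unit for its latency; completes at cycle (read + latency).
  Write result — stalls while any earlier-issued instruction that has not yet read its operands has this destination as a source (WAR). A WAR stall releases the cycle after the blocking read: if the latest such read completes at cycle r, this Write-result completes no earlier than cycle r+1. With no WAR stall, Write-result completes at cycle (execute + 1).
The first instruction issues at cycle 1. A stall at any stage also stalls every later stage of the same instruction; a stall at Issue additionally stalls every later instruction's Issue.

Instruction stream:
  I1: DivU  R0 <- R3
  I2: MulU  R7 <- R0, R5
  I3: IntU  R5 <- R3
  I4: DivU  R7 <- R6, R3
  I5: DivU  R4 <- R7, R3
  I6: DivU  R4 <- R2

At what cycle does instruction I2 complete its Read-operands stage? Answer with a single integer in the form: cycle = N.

  I1 | 1 | 2 | 9 | 10
  I2 | 2 | 11 | 14 | 15   RAW R0: wait I1 write@10
  I3 | 3 | 4 | 5 | 12   WAR R5: wait I2 read@11
  I4 | 16 | 17 | 24 | 25   WAW R7: wait I2 write@15
  I5 | 26 | 27 | 34 | 35   struct: DivU busy until I4 writes@25
  I6 | 36 | 37 | 44 | 45   struct: DivU busy until I5 writes@35

cycle = 11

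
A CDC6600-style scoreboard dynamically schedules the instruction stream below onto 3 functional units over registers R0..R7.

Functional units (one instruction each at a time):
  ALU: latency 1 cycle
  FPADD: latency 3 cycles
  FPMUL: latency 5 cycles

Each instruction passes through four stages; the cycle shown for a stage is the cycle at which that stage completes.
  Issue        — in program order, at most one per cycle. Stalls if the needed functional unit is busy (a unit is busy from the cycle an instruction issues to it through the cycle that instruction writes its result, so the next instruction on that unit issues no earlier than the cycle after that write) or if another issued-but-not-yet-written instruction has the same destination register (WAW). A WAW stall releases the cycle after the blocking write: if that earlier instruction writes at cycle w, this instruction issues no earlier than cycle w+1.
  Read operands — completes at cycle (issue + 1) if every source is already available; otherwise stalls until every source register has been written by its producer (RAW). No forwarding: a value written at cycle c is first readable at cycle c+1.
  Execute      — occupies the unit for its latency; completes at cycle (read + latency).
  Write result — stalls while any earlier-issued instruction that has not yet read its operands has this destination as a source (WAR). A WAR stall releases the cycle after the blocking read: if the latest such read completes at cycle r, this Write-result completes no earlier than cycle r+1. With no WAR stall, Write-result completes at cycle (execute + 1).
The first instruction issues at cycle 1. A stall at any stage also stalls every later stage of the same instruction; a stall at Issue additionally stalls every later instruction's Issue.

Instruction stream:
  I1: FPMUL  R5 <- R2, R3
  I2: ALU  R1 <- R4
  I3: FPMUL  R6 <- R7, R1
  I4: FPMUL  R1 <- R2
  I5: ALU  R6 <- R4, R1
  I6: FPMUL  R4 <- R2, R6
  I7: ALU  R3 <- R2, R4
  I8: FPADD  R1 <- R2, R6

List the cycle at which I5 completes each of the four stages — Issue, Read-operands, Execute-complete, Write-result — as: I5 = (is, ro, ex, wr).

t=1  I1 dispatched to FPMUL
t=2  I1 operands ready; I2 dispatched to ALU
t=3  I2 operands ready
t=4  I2 complete
t=5  R1←I2
t=7  I1 complete
t=8  R5←I1
t=9  I3 dispatched to FPMUL
t=10  I3 operands ready
t=15  I3 complete
t=16  R6←I3
t=17  I4 dispatched to FPMUL
t=18  I4 operands ready; I5 dispatched to ALU
t=23  I4 complete
t=24  R1←I4
t=25  I5 operands ready; I6 dispatched to FPMUL
t=26  I5 complete
t=27  R6←I5
t=28  I6 operands ready; I7 dispatched to ALU
t=29  I8 dispatched to FPADD
t=30  I8 operands ready
t=33  I6 complete; I8 complete
t=34  R4←I6; R1←I8
t=35  I7 operands ready
t=36  I7 complete
t=37  R3←I7

I5 = (18, 25, 26, 27)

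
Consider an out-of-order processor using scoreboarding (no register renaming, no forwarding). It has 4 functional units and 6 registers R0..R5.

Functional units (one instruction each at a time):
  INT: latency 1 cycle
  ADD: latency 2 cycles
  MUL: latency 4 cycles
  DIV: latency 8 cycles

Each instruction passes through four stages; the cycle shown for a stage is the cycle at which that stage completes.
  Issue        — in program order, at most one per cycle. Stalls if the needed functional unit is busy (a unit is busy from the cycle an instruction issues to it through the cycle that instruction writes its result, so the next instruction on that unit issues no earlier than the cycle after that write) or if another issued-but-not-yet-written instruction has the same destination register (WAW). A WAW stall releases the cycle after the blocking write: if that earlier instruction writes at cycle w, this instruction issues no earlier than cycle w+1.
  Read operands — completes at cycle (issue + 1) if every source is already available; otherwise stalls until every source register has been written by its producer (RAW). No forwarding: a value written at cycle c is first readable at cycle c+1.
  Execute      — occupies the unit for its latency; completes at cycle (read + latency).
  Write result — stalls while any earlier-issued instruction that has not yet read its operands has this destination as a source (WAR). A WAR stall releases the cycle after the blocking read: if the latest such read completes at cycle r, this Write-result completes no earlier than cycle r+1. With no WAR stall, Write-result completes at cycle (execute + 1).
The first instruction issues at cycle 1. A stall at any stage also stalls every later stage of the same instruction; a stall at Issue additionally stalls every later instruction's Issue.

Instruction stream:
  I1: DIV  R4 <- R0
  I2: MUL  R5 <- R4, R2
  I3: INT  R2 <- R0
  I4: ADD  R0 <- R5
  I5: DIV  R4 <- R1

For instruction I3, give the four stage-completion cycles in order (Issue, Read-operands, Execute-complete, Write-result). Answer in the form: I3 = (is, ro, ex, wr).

c1: I1 dispatched to DIV
c2: I1 operands ready; I2 dispatched to MUL
c3: I3 dispatched to INT
c4: I3 operands ready; I4 dispatched to ADD
c5: I3 complete
c10: I1 complete
c11: R4←I1
c12: I2 operands ready; I5 dispatched to DIV
c13: R2←I3; I5 operands ready
c16: I2 complete
c17: R5←I2
c18: I4 operands ready
c20: I4 complete
c21: R0←I4; I5 complete
c22: R4←I5

I3 = (3, 4, 5, 13)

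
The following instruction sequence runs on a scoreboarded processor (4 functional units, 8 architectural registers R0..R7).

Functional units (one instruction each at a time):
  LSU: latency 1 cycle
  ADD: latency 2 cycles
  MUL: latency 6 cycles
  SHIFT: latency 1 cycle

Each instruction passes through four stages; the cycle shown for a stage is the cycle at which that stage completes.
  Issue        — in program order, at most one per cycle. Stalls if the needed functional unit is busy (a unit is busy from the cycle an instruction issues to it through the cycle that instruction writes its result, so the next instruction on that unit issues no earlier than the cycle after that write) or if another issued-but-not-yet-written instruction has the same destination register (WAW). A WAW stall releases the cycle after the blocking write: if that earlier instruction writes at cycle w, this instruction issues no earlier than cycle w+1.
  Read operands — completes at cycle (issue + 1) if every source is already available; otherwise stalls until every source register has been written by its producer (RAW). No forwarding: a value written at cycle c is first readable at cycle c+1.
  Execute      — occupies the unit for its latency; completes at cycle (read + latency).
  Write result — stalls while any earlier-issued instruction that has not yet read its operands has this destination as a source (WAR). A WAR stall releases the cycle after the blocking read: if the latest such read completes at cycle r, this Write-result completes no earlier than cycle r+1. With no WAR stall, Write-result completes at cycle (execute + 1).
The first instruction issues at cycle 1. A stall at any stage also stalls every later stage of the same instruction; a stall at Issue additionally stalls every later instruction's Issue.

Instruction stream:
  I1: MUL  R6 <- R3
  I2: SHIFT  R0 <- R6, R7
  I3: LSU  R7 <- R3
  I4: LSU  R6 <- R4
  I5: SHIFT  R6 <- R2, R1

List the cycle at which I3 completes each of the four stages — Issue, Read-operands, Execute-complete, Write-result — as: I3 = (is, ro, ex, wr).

cycle 1: I1→MUL
cycle 2: I1 RO; I2→SHIFT
cycle 3: I3→LSU
cycle 4: I3 RO
cycle 5: I3 EX
cycle 8: I1 EX
cycle 9: I1 WR R6
cycle 10: I2 RO
cycle 11: I2 EX; I3 WR R7
cycle 12: I2 WR R0; I4→LSU
cycle 13: I4 RO
cycle 14: I4 EX
cycle 15: I4 WR R6
cycle 16: I5→SHIFT
cycle 17: I5 RO
cycle 18: I5 EX
cycle 19: I5 WR R6

I3 = (3, 4, 5, 11)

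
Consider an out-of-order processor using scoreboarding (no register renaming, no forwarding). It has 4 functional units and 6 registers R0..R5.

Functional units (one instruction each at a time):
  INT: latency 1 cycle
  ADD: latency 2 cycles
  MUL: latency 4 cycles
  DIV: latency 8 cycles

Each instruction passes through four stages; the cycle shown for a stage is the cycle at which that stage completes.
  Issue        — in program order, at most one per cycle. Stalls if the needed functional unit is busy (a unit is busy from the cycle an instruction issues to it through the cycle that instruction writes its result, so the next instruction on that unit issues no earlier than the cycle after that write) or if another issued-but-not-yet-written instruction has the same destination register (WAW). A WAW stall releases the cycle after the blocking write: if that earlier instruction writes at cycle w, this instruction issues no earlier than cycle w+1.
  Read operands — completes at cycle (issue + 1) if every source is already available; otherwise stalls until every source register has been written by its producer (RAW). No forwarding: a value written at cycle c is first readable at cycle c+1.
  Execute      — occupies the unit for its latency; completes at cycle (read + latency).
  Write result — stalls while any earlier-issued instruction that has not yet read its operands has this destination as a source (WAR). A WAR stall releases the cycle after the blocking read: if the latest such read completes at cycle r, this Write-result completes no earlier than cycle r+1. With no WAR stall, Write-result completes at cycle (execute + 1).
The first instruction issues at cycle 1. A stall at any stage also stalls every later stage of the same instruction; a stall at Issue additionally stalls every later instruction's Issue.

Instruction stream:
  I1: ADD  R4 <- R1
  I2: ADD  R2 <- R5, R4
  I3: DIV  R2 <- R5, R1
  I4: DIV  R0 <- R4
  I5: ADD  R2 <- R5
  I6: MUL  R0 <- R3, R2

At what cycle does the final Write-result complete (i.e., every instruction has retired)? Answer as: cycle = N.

cycle = 39

c1: I1 dispatched to ADD
c2: I1 operands ready
c4: I1 complete
c5: R4←I1
c6: I2 dispatched to ADD
c7: I2 operands ready
c9: I2 complete
c10: R2←I2
c11: I3 dispatched to DIV
c12: I3 operands ready
c20: I3 complete
c21: R2←I3
c22: I4 dispatched to DIV
c23: I4 operands ready | I5 dispatched to ADD
c24: I5 operands ready
c26: I5 complete
c27: R2←I5
c31: I4 complete
c32: R0←I4
c33: I6 dispatched to MUL
c34: I6 operands ready
c38: I6 complete
c39: R0←I6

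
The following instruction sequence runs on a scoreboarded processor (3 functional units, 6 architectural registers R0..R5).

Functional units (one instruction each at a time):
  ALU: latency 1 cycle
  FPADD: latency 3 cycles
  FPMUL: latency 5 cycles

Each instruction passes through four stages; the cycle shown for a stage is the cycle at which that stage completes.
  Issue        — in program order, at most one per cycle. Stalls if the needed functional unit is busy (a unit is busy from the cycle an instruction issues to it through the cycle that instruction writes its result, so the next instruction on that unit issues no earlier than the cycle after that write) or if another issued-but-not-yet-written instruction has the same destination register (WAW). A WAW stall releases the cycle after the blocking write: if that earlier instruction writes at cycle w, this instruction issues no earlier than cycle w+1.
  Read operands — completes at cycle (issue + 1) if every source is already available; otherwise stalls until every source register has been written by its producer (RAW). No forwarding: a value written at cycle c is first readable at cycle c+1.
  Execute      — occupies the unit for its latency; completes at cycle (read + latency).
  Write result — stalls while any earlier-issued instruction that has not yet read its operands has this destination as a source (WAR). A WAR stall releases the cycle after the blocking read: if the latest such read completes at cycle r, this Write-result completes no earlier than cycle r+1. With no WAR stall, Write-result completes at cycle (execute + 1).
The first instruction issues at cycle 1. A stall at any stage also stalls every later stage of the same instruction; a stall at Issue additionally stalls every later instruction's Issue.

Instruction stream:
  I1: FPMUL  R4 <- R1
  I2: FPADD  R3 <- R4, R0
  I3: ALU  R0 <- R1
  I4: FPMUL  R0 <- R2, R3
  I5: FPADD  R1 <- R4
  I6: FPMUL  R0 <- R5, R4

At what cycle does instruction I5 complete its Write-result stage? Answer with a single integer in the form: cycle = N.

c1: I1→FPMUL
c2: I1 RO; I2→FPADD
c3: I3→ALU
c4: I3 RO
c5: I3 EX
c7: I1 EX
c8: I1 WR R4
c9: I2 RO
c10: I3 WR R0
c11: I4→FPMUL
c12: I2 EX
c13: I2 WR R3
c14: I4 RO; I5→FPADD
c15: I5 RO
c18: I5 EX
c19: I4 EX; I5 WR R1
c20: I4 WR R0
c21: I6→FPMUL
c22: I6 RO
c27: I6 EX
c28: I6 WR R0

cycle = 19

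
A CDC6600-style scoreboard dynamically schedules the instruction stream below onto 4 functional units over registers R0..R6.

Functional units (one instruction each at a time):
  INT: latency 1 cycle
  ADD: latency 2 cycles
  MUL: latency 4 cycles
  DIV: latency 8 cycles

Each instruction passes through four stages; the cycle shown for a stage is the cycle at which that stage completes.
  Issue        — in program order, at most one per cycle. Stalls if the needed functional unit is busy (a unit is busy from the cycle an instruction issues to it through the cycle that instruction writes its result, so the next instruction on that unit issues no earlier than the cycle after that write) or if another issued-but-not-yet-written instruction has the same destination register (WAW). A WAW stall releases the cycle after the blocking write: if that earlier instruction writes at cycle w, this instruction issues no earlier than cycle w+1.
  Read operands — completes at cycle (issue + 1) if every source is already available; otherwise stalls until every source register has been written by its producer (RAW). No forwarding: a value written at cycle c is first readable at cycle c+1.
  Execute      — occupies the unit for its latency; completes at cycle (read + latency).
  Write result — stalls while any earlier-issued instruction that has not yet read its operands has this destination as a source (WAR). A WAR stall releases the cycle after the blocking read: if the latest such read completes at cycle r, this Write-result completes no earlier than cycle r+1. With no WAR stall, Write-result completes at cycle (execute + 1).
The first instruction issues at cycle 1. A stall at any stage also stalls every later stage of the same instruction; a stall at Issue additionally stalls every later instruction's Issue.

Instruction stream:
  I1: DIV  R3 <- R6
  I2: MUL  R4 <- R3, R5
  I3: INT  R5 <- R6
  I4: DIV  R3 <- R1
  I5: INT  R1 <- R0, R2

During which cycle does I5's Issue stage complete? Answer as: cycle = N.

c1: I1→DIV
c2: I1 RO, I2→MUL
c3: I3→INT
c4: I3 RO
c5: I3 EX
c10: I1 EX
c11: I1 WR R3
c12: I2 RO, I4→DIV
c13: I3 WR R5, I4 RO
c14: I5→INT
c15: I5 RO
c16: I2 EX, I5 EX
c17: I2 WR R4, I5 WR R1
c21: I4 EX
c22: I4 WR R3

cycle = 14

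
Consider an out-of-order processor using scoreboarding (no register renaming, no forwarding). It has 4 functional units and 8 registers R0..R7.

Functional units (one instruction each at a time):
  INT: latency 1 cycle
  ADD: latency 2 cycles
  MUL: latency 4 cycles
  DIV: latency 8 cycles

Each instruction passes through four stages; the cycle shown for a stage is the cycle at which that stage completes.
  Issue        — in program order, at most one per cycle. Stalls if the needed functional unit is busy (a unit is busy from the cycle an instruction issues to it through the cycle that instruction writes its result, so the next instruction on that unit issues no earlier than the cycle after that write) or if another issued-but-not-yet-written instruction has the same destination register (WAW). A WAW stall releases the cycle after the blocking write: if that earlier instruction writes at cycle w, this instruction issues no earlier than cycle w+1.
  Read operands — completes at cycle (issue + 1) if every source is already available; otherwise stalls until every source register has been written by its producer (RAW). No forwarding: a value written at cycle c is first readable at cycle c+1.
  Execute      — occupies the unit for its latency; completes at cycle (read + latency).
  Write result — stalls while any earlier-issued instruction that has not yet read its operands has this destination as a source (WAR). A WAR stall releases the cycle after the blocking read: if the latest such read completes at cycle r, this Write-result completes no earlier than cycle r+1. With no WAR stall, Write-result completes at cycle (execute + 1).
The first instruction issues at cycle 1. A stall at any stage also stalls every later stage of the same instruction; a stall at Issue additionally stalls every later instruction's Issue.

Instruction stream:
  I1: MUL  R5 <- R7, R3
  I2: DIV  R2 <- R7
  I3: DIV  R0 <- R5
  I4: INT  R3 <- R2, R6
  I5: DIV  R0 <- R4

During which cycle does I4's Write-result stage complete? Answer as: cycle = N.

cycle = 17

  I1 | 1 | 2 | 6 | 7
  I2 | 2 | 3 | 11 | 12
  I3 | 13 | 14 | 22 | 23   struct: DIV busy until I2 writes@12
  I4 | 14 | 15 | 16 | 17
  I5 | 24 | 25 | 33 | 34   struct: DIV busy until I3 writes@23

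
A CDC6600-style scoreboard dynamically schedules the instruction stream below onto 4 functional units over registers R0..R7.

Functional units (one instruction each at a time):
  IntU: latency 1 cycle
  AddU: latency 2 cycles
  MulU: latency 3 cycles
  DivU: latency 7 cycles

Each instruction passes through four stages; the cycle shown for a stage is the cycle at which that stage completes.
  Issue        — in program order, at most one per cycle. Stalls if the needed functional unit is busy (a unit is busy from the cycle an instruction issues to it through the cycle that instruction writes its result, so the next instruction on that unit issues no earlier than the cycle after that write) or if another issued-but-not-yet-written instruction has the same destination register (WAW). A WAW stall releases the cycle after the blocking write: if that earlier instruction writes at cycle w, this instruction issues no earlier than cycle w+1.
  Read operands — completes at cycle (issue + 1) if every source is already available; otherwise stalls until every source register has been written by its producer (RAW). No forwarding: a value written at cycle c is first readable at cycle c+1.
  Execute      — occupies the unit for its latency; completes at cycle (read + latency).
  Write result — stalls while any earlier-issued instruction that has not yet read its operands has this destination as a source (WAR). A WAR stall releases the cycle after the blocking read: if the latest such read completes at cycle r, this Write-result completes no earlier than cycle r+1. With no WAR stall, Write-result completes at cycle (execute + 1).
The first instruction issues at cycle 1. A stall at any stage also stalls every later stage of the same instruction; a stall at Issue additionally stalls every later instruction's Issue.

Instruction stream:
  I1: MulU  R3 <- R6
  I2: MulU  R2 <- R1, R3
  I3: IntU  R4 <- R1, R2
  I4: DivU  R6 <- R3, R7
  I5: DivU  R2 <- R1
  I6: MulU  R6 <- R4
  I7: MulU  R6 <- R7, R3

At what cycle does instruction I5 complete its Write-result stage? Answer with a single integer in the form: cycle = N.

cycle = 28

I1  is:1  ro:2  ex:5  wr:6
I2  is:7  ro:8  ex:11  wr:12  — struct: MulU busy until I1 writes@6
I3  is:8  ro:13  ex:14  wr:15  — RAW R2: wait I2 write@12
I4  is:9  ro:10  ex:17  wr:18
I5  is:19  ro:20  ex:27  wr:28  — struct: DivU busy until I4 writes@18
I6  is:20  ro:21  ex:24  wr:25
I7  is:26  ro:27  ex:30  wr:31  — struct: MulU busy until I6 writes@25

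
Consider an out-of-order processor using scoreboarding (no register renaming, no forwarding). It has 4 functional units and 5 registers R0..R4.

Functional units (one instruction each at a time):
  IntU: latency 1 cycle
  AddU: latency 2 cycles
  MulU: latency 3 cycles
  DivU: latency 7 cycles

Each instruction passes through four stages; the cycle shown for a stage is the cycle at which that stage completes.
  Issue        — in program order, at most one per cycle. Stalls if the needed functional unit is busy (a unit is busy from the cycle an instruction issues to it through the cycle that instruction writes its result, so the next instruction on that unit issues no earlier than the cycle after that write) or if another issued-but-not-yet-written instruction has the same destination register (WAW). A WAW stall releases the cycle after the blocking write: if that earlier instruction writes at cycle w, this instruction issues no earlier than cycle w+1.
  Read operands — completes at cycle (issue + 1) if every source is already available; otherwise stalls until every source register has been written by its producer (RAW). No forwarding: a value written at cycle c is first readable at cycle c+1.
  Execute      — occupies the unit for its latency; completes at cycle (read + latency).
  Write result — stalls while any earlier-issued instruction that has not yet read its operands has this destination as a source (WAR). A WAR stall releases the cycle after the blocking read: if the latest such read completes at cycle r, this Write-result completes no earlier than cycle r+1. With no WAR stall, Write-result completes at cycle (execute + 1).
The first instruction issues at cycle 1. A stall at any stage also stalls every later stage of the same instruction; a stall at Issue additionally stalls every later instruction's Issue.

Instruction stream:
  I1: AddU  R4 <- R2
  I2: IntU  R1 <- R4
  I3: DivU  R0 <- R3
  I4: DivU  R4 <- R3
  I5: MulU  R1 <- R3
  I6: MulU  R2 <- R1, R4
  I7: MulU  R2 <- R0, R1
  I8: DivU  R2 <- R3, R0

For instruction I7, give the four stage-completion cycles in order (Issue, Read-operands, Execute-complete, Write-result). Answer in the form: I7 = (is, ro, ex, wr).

I7 = (28, 29, 32, 33)

t=1  I1 issues→AddU
t=2  I1 reads, I2 issues→IntU
t=3  I3 issues→DivU
t=4  I1 exec-done, I3 reads
t=5  I1 writes R4
t=6  I2 reads
t=7  I2 exec-done
t=8  I2 writes R1
t=11  I3 exec-done
t=12  I3 writes R0
t=13  I4 issues→DivU
t=14  I4 reads, I5 issues→MulU
t=15  I5 reads
t=18  I5 exec-done
t=19  I5 writes R1
t=20  I6 issues→MulU
t=21  I4 exec-done
t=22  I4 writes R4
t=23  I6 reads
t=26  I6 exec-done
t=27  I6 writes R2
t=28  I7 issues→MulU
t=29  I7 reads
t=32  I7 exec-done
t=33  I7 writes R2
t=34  I8 issues→DivU
t=35  I8 reads
t=42  I8 exec-done
t=43  I8 writes R2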